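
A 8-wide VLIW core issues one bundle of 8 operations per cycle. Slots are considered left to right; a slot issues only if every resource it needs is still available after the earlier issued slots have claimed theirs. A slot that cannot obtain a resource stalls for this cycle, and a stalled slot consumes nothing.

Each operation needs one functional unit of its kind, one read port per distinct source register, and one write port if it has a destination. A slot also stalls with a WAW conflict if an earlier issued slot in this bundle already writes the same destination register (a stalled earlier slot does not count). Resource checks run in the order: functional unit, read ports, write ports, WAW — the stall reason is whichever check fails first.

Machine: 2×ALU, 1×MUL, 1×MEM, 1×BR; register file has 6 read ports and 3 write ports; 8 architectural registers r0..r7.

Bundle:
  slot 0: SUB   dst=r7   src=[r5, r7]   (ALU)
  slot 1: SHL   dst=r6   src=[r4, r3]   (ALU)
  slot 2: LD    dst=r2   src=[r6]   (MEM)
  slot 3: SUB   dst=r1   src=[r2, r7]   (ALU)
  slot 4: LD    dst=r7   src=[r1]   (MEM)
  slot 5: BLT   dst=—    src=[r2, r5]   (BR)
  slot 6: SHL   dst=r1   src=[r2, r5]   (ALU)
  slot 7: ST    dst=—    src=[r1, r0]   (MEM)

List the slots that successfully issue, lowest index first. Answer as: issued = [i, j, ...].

  0. ALU→r7 ⇒ go  {1A/1Mu/1Ld/1B | 4r 2w}
  1. ALU→r6 ⇒ go  {0A/1Mu/1Ld/1B | 2r 1w}
  2. MEM→r2 ⇒ go  {0A/1Mu/0Ld/1B | 1r 0w}
  3. ALU→r1 ⇒ no(FU)  {0A/1Mu/0Ld/1B | 1r 0w}
  4. MEM→r7 ⇒ no(FU)  {0A/1Mu/0Ld/1B | 1r 0w}
  5. BR ⇒ no(RD_PORT)  {0A/1Mu/0Ld/1B | 1r 0w}
  6. ALU→r1 ⇒ no(FU)  {0A/1Mu/0Ld/1B | 1r 0w}
  7. MEM ⇒ no(FU)  {0A/1Mu/0Ld/1B | 1r 0w}

issued = [0, 1, 2]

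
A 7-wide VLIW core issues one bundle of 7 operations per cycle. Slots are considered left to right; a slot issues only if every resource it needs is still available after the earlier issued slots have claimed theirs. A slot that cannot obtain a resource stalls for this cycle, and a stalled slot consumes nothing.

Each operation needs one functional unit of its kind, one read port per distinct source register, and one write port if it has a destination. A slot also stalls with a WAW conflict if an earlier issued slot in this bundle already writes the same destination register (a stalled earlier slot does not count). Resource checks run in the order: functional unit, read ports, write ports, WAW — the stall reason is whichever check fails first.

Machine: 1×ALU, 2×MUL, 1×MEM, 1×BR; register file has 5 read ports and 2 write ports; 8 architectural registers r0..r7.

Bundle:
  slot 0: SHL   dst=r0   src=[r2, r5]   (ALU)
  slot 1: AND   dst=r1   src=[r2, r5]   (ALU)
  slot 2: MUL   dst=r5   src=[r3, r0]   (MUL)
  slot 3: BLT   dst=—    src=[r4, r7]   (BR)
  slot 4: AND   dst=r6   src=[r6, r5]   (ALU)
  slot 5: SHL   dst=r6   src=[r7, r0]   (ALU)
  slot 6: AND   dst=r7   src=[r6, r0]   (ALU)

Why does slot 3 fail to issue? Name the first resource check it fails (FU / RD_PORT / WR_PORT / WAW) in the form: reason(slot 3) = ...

(0) want 1×ALU +2rd +1wr — yes → AL0|MU2|ME1|BR1|rd3|wr1
(1) want 1×ALU +2rd +1wr — FU → AL0|MU2|ME1|BR1|rd3|wr1
(2) want 1×MUL +2rd +1wr — yes → AL0|MU1|ME1|BR1|rd1|wr0
(3) want 1×BR +2rd +0wr — RD_PORT → AL0|MU1|ME1|BR1|rd1|wr0
(4) want 1×ALU +2rd +1wr — FU → AL0|MU1|ME1|BR1|rd1|wr0
(5) want 1×ALU +2rd +1wr — FU → AL0|MU1|ME1|BR1|rd1|wr0
(6) want 1×ALU +2rd +1wr — FU → AL0|MU1|ME1|BR1|rd1|wr0

reason(slot 3) = RD_PORT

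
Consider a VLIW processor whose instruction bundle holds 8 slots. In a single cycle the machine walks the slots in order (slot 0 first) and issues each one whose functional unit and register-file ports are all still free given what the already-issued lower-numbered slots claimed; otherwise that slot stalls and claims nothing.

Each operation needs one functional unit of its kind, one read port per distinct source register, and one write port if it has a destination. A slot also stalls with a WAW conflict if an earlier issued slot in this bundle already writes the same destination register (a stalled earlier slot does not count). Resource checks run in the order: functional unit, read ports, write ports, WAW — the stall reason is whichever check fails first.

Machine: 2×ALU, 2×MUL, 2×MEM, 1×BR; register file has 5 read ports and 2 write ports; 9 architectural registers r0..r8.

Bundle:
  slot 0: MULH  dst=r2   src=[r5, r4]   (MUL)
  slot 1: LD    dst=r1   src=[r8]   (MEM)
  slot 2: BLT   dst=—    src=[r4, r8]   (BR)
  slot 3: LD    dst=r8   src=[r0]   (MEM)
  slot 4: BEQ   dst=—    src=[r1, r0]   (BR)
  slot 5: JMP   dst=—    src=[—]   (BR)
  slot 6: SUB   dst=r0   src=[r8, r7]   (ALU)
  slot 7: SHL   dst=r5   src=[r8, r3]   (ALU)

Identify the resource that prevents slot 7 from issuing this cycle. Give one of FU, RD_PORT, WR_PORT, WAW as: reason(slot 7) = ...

#0 MUL src=r5,r4 dispatched  <A:2 Mu:1 Ld:2 B:1 rd:3 wr:1>
#1 MEM src=r8 dispatched  <A:2 Mu:1 Ld:1 B:1 rd:2 wr:0>
#2 BR src=r4,r8 dispatched  <A:2 Mu:1 Ld:1 B:0 rd:0 wr:0>
#3 MEM src=r0 held:RD_PORT  <A:2 Mu:1 Ld:1 B:0 rd:0 wr:0>
#4 BR src=r1,r0 held:FU  <A:2 Mu:1 Ld:1 B:0 rd:0 wr:0>
#5 BR src=- held:FU  <A:2 Mu:1 Ld:1 B:0 rd:0 wr:0>
#6 ALU src=r8,r7 held:RD_PORT  <A:2 Mu:1 Ld:1 B:0 rd:0 wr:0>
#7 ALU src=r8,r3 held:RD_PORT  <A:2 Mu:1 Ld:1 B:0 rd:0 wr:0>

reason(slot 7) = RD_PORT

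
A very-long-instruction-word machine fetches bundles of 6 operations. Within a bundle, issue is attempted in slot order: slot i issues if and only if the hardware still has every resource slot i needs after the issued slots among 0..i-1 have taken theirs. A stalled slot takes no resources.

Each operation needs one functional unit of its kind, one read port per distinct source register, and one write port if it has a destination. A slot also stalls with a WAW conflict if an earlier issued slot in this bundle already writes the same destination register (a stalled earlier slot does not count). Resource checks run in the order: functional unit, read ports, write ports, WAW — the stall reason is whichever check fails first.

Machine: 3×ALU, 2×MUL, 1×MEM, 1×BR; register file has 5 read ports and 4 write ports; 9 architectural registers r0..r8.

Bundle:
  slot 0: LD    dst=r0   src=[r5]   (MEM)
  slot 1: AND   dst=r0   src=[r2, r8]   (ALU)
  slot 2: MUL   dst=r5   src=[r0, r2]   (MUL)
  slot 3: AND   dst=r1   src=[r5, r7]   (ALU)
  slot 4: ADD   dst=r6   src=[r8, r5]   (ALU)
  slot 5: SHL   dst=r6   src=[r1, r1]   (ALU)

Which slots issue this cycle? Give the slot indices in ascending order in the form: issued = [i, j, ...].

issued = [0, 2, 3]

(0) want 1×MEM +1rd +1wr — yes → AL3|MU2|ME0|BR1|rd4|wr3
(1) want 1×ALU +2rd +1wr — WAW → AL3|MU2|ME0|BR1|rd4|wr3
(2) want 1×MUL +2rd +1wr — yes → AL3|MU1|ME0|BR1|rd2|wr2
(3) want 1×ALU +2rd +1wr — yes → AL2|MU1|ME0|BR1|rd0|wr1
(4) want 1×ALU +2rd +1wr — RD_PORT → AL2|MU1|ME0|BR1|rd0|wr1
(5) want 1×ALU +1rd +1wr — RD_PORT → AL2|MU1|ME0|BR1|rd0|wr1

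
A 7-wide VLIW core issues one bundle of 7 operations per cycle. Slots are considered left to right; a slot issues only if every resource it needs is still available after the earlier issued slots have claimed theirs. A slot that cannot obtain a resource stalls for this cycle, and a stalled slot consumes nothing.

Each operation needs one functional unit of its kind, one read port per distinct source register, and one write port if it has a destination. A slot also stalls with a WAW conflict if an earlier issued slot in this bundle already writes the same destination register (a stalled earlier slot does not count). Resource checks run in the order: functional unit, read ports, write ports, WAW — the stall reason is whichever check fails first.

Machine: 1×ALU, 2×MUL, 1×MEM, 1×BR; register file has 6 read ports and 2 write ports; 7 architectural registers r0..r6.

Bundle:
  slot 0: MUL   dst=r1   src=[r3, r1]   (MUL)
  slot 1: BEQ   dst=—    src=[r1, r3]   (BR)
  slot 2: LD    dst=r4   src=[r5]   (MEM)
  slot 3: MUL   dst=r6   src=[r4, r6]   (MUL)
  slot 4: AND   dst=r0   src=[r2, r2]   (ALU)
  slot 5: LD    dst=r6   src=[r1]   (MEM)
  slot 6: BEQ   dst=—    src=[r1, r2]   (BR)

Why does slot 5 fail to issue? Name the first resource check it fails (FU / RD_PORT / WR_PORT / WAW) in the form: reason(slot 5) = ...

  0. MUL→r1 ⇒ go  {1A/1Mu/1Ld/1B | 4r 1w}
  1. BR ⇒ go  {1A/1Mu/1Ld/0B | 2r 1w}
  2. MEM→r4 ⇒ go  {1A/1Mu/0Ld/0B | 1r 0w}
  3. MUL→r6 ⇒ no(RD_PORT)  {1A/1Mu/0Ld/0B | 1r 0w}
  4. ALU→r0 ⇒ no(WR_PORT)  {1A/1Mu/0Ld/0B | 1r 0w}
  5. MEM→r6 ⇒ no(FU)  {1A/1Mu/0Ld/0B | 1r 0w}
  6. BR ⇒ no(FU)  {1A/1Mu/0Ld/0B | 1r 0w}

reason(slot 5) = FU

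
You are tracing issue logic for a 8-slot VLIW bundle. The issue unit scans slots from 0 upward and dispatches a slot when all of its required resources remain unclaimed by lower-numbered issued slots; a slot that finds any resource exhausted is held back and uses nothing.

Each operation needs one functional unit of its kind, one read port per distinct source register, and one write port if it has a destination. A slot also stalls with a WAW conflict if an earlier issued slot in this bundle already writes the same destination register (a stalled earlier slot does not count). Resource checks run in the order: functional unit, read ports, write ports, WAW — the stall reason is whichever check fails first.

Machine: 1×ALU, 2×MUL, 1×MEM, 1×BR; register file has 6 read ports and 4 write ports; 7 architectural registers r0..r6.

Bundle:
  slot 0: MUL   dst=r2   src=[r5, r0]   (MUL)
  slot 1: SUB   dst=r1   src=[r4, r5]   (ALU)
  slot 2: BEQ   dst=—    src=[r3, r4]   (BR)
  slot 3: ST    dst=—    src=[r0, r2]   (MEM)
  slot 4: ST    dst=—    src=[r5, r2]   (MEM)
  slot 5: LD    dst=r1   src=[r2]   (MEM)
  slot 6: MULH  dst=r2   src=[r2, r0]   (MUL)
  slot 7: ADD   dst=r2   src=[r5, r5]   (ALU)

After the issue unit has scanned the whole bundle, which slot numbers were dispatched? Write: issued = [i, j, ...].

issued = [0, 1, 2]

(0) want 1×MUL +2rd +1wr — yes → AL1|MU1|ME1|BR1|rd4|wr3
(1) want 1×ALU +2rd +1wr — yes → AL0|MU1|ME1|BR1|rd2|wr2
(2) want 1×BR +2rd +0wr — yes → AL0|MU1|ME1|BR0|rd0|wr2
(3) want 1×MEM +2rd +0wr — RD_PORT → AL0|MU1|ME1|BR0|rd0|wr2
(4) want 1×MEM +2rd +0wr — RD_PORT → AL0|MU1|ME1|BR0|rd0|wr2
(5) want 1×MEM +1rd +1wr — RD_PORT → AL0|MU1|ME1|BR0|rd0|wr2
(6) want 1×MUL +2rd +1wr — RD_PORT → AL0|MU1|ME1|BR0|rd0|wr2
(7) want 1×ALU +1rd +1wr — FU → AL0|MU1|ME1|BR0|rd0|wr2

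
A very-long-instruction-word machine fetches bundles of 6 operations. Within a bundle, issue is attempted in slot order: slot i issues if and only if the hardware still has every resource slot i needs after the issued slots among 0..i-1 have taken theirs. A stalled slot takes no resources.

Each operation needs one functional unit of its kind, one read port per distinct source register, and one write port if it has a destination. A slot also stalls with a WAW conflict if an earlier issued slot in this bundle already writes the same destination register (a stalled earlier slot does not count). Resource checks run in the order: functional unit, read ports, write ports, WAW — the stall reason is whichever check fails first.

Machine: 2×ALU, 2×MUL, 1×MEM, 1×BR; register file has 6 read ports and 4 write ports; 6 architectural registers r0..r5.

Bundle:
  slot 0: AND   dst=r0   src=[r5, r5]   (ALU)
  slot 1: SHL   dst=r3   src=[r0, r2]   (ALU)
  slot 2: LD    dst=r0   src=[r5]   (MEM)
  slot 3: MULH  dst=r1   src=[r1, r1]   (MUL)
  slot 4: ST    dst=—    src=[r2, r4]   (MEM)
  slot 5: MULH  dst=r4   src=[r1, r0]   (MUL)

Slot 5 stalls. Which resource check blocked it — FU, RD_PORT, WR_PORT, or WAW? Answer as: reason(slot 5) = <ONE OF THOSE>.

[0] ALU needs rd=1 wr=1: ok; after: ALU=1 MUL=2 MEM=1 BR=1, R=5, W=3
[1] ALU needs rd=2 wr=1: ok; after: ALU=0 MUL=2 MEM=1 BR=1, R=3, W=2
[2] MEM needs rd=1 wr=1: WAW; after: ALU=0 MUL=2 MEM=1 BR=1, R=3, W=2
[3] MUL needs rd=1 wr=1: ok; after: ALU=0 MUL=1 MEM=1 BR=1, R=2, W=1
[4] MEM needs rd=2 wr=0: ok; after: ALU=0 MUL=1 MEM=0 BR=1, R=0, W=1
[5] MUL needs rd=2 wr=1: RD_PORT; after: ALU=0 MUL=1 MEM=0 BR=1, R=0, W=1

reason(slot 5) = RD_PORT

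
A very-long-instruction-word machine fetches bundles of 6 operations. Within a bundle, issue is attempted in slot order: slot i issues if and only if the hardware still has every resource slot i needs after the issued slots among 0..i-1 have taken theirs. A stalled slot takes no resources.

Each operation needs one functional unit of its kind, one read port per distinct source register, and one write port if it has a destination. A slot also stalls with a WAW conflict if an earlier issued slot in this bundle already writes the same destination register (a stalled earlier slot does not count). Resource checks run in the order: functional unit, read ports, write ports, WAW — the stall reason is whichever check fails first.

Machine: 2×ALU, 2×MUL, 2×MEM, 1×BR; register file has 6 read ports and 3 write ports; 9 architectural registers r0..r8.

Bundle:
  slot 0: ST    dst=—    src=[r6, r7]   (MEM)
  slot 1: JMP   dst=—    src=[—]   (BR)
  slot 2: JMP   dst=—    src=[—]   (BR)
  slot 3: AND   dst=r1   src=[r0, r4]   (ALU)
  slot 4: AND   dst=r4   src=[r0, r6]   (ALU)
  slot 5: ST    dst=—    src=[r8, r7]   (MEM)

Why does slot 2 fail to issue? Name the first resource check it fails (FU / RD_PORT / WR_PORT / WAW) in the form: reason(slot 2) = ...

#0 MEM src=r6,r7 dispatched  <A:2 Mu:2 Ld:1 B:1 rd:4 wr:3>
#1 BR src=- dispatched  <A:2 Mu:2 Ld:1 B:0 rd:4 wr:3>
#2 BR src=- held:FU  <A:2 Mu:2 Ld:1 B:0 rd:4 wr:3>
#3 ALU src=r0,r4 dispatched  <A:1 Mu:2 Ld:1 B:0 rd:2 wr:2>
#4 ALU src=r0,r6 dispatched  <A:0 Mu:2 Ld:1 B:0 rd:0 wr:1>
#5 MEM src=r8,r7 held:RD_PORT  <A:0 Mu:2 Ld:1 B:0 rd:0 wr:1>

reason(slot 2) = FU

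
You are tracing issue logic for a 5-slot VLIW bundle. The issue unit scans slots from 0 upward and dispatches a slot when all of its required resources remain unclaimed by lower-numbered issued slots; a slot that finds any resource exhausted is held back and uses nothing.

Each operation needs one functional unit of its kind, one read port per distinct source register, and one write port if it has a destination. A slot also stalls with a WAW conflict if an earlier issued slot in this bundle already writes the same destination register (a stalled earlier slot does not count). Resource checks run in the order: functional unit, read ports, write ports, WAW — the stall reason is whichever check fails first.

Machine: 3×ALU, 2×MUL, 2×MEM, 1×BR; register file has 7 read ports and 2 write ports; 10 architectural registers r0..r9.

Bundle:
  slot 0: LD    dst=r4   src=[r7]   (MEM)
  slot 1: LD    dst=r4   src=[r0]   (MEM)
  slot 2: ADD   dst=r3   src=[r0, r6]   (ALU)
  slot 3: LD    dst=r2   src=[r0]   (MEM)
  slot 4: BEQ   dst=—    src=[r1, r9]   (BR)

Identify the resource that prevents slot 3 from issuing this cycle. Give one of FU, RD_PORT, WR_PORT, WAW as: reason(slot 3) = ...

reason(slot 3) = WR_PORT

  0. MEM→r4 ⇒ go  {3A/2Mu/1Ld/1B | 6r 1w}
  1. MEM→r4 ⇒ no(WAW)  {3A/2Mu/1Ld/1B | 6r 1w}
  2. ALU→r3 ⇒ go  {2A/2Mu/1Ld/1B | 4r 0w}
  3. MEM→r2 ⇒ no(WR_PORT)  {2A/2Mu/1Ld/1B | 4r 0w}
  4. BR ⇒ go  {2A/2Mu/1Ld/0B | 2r 0w}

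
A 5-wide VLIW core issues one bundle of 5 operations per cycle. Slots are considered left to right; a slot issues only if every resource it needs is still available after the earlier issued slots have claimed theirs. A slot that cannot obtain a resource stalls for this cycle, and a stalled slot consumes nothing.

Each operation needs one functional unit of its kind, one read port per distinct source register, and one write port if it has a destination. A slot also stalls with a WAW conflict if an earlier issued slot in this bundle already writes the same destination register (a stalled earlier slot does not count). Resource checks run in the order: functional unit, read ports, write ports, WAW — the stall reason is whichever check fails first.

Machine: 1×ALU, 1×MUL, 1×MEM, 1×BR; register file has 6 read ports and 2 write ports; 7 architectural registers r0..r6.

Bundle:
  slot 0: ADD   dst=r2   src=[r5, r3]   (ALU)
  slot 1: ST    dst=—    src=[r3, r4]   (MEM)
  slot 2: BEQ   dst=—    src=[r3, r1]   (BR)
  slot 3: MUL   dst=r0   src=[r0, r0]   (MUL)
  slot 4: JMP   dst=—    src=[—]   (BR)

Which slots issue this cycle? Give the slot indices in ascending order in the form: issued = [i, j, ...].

issued = [0, 1, 2]

#0 ALU src=r5,r3 dispatched  <A:0 Mu:1 Ld:1 B:1 rd:4 wr:1>
#1 MEM src=r3,r4 dispatched  <A:0 Mu:1 Ld:0 B:1 rd:2 wr:1>
#2 BR src=r3,r1 dispatched  <A:0 Mu:1 Ld:0 B:0 rd:0 wr:1>
#3 MUL src=r0,r0 held:RD_PORT  <A:0 Mu:1 Ld:0 B:0 rd:0 wr:1>
#4 BR src=- held:FU  <A:0 Mu:1 Ld:0 B:0 rd:0 wr:1>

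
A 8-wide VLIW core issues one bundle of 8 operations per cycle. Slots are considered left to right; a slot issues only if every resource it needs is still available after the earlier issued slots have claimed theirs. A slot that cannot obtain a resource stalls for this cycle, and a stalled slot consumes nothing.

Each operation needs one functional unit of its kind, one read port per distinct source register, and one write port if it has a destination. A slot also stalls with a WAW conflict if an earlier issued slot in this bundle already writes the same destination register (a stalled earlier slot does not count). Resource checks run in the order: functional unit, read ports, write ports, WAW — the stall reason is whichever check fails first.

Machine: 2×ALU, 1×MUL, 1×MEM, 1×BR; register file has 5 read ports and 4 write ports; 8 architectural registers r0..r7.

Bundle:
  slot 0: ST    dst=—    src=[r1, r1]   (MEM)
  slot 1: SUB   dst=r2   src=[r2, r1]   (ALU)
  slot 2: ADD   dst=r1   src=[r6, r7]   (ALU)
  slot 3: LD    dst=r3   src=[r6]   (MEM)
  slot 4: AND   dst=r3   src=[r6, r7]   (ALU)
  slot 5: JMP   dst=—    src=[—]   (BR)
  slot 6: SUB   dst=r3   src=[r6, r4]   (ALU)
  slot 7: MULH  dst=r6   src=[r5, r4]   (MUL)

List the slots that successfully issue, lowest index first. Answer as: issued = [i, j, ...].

issued = [0, 1, 2, 5]

slot 0 (MEM): ISSUE — free A2,Mu1,Ld0,B1 rp4 wp4
slot 1 (ALU): ISSUE — free A1,Mu1,Ld0,B1 rp2 wp3
slot 2 (ALU): ISSUE — free A0,Mu1,Ld0,B1 rp0 wp2
slot 3 (MEM): stall FU — free A0,Mu1,Ld0,B1 rp0 wp2
slot 4 (ALU): stall FU — free A0,Mu1,Ld0,B1 rp0 wp2
slot 5 (BR): ISSUE — free A0,Mu1,Ld0,B0 rp0 wp2
slot 6 (ALU): stall FU — free A0,Mu1,Ld0,B0 rp0 wp2
slot 7 (MUL): stall RD_PORT — free A0,Mu1,Ld0,B0 rp0 wp2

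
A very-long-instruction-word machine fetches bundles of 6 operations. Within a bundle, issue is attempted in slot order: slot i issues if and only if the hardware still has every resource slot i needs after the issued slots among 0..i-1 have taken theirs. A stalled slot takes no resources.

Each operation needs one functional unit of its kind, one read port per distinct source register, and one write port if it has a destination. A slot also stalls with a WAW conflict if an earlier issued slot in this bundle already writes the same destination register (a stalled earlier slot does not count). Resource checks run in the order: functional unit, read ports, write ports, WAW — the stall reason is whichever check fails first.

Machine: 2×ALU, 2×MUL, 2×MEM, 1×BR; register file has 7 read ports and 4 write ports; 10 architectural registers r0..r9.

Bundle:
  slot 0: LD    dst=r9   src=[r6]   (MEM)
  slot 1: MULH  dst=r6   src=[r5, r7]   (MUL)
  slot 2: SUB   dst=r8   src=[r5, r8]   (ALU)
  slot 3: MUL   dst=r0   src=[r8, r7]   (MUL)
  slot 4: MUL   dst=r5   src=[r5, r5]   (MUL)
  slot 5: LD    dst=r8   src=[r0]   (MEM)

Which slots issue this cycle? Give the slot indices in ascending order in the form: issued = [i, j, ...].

[0] MEM needs rd=1 wr=1: ok; after: ALU=2 MUL=2 MEM=1 BR=1, R=6, W=3
[1] MUL needs rd=2 wr=1: ok; after: ALU=2 MUL=1 MEM=1 BR=1, R=4, W=2
[2] ALU needs rd=2 wr=1: ok; after: ALU=1 MUL=1 MEM=1 BR=1, R=2, W=1
[3] MUL needs rd=2 wr=1: ok; after: ALU=1 MUL=0 MEM=1 BR=1, R=0, W=0
[4] MUL needs rd=1 wr=1: FU; after: ALU=1 MUL=0 MEM=1 BR=1, R=0, W=0
[5] MEM needs rd=1 wr=1: RD_PORT; after: ALU=1 MUL=0 MEM=1 BR=1, R=0, W=0

issued = [0, 1, 2, 3]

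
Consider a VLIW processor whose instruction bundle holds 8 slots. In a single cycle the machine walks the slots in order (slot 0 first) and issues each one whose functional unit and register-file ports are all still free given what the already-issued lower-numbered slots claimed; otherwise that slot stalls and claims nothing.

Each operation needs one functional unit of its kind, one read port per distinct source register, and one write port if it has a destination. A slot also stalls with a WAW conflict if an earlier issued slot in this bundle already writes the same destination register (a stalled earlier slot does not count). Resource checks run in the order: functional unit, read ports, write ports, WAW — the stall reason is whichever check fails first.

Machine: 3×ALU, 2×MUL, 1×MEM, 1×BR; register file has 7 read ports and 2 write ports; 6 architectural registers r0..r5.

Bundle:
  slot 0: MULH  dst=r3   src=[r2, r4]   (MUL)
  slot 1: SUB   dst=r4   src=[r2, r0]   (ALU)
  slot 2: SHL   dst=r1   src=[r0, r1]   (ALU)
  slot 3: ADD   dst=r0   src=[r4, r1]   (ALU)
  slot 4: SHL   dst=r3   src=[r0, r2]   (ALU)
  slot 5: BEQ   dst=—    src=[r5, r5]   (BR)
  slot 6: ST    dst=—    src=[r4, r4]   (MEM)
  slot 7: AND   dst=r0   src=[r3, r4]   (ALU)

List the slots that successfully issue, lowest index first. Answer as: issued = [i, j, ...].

issued = [0, 1, 5, 6]

#0 MUL src=r2,r4 dispatched  <A:3 Mu:1 Ld:1 B:1 rd:5 wr:1>
#1 ALU src=r2,r0 dispatched  <A:2 Mu:1 Ld:1 B:1 rd:3 wr:0>
#2 ALU src=r0,r1 held:WR_PORT  <A:2 Mu:1 Ld:1 B:1 rd:3 wr:0>
#3 ALU src=r4,r1 held:WR_PORT  <A:2 Mu:1 Ld:1 B:1 rd:3 wr:0>
#4 ALU src=r0,r2 held:WR_PORT  <A:2 Mu:1 Ld:1 B:1 rd:3 wr:0>
#5 BR src=r5,r5 dispatched  <A:2 Mu:1 Ld:1 B:0 rd:2 wr:0>
#6 MEM src=r4,r4 dispatched  <A:2 Mu:1 Ld:0 B:0 rd:1 wr:0>
#7 ALU src=r3,r4 held:RD_PORT  <A:2 Mu:1 Ld:0 B:0 rd:1 wr:0>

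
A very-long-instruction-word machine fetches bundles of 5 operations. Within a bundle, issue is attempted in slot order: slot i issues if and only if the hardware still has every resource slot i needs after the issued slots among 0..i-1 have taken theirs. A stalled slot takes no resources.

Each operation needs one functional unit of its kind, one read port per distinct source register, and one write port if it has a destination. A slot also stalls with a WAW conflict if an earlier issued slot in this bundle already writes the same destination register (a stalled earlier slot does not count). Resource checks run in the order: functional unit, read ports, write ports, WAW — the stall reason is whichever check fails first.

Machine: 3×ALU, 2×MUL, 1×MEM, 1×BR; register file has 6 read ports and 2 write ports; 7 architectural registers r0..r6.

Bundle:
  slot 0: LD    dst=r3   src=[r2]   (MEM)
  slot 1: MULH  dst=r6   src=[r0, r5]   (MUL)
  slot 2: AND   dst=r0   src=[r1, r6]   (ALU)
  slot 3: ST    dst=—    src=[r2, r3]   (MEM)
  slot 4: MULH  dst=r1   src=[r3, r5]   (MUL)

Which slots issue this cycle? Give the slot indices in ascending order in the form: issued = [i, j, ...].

[0] MEM needs rd=1 wr=1: ok; after: ALU=3 MUL=2 MEM=0 BR=1, R=5, W=1
[1] MUL needs rd=2 wr=1: ok; after: ALU=3 MUL=1 MEM=0 BR=1, R=3, W=0
[2] ALU needs rd=2 wr=1: WR_PORT; after: ALU=3 MUL=1 MEM=0 BR=1, R=3, W=0
[3] MEM needs rd=2 wr=0: FU; after: ALU=3 MUL=1 MEM=0 BR=1, R=3, W=0
[4] MUL needs rd=2 wr=1: WR_PORT; after: ALU=3 MUL=1 MEM=0 BR=1, R=3, W=0

issued = [0, 1]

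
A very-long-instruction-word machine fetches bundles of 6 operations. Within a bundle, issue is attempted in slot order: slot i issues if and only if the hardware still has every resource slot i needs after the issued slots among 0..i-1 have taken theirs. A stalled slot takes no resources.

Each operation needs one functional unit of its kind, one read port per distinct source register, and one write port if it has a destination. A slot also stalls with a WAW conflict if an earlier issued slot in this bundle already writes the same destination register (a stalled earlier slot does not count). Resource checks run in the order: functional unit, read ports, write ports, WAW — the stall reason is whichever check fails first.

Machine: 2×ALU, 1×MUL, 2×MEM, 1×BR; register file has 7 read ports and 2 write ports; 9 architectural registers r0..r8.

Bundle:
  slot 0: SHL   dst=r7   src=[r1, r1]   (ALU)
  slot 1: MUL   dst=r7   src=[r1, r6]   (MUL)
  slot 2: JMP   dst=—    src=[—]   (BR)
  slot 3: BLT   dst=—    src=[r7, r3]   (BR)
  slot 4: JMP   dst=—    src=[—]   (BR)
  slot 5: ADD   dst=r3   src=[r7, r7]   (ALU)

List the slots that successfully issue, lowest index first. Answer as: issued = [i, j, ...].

issued = [0, 2, 5]

slot 0 (ALU): ISSUE — free A1,Mu1,Ld2,B1 rp6 wp1
slot 1 (MUL): stall WAW — free A1,Mu1,Ld2,B1 rp6 wp1
slot 2 (BR): ISSUE — free A1,Mu1,Ld2,B0 rp6 wp1
slot 3 (BR): stall FU — free A1,Mu1,Ld2,B0 rp6 wp1
slot 4 (BR): stall FU — free A1,Mu1,Ld2,B0 rp6 wp1
slot 5 (ALU): ISSUE — free A0,Mu1,Ld2,B0 rp5 wp0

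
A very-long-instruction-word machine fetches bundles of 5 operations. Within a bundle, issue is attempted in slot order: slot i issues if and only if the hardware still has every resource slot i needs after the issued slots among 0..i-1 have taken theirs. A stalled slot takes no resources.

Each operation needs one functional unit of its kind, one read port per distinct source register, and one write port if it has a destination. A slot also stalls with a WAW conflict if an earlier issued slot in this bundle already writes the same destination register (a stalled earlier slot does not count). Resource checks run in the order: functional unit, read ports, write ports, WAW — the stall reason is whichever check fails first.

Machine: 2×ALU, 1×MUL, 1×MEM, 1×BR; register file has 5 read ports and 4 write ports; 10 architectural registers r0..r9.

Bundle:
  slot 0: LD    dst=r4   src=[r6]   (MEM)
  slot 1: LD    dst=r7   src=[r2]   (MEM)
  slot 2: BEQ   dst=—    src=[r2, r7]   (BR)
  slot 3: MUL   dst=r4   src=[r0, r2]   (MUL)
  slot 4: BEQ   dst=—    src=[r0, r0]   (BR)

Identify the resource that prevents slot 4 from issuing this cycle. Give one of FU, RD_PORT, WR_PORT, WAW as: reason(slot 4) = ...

reason(slot 4) = FU

  0. MEM→r4 ⇒ go  {2A/1Mu/0Ld/1B | 4r 3w}
  1. MEM→r7 ⇒ no(FU)  {2A/1Mu/0Ld/1B | 4r 3w}
  2. BR ⇒ go  {2A/1Mu/0Ld/0B | 2r 3w}
  3. MUL→r4 ⇒ no(WAW)  {2A/1Mu/0Ld/0B | 2r 3w}
  4. BR ⇒ no(FU)  {2A/1Mu/0Ld/0B | 2r 3w}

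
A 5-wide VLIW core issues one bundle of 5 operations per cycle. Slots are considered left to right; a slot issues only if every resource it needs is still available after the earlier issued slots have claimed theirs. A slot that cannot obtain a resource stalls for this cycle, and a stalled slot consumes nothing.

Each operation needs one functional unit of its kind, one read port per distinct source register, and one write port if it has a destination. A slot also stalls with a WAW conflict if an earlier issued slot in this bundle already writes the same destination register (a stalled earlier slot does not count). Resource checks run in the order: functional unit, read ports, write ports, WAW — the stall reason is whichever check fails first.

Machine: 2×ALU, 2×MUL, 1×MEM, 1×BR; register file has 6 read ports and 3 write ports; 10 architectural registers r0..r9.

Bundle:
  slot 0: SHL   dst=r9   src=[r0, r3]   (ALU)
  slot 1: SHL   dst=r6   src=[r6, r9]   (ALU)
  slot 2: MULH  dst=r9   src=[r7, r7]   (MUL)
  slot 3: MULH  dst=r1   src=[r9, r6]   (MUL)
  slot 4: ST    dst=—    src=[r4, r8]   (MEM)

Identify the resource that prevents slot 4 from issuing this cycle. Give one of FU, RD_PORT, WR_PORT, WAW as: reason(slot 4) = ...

reason(slot 4) = RD_PORT

#0 ALU src=r0,r3 dispatched  <A:1 Mu:2 Ld:1 B:1 rd:4 wr:2>
#1 ALU src=r6,r9 dispatched  <A:0 Mu:2 Ld:1 B:1 rd:2 wr:1>
#2 MUL src=r7,r7 held:WAW  <A:0 Mu:2 Ld:1 B:1 rd:2 wr:1>
#3 MUL src=r9,r6 dispatched  <A:0 Mu:1 Ld:1 B:1 rd:0 wr:0>
#4 MEM src=r4,r8 held:RD_PORT  <A:0 Mu:1 Ld:1 B:1 rd:0 wr:0>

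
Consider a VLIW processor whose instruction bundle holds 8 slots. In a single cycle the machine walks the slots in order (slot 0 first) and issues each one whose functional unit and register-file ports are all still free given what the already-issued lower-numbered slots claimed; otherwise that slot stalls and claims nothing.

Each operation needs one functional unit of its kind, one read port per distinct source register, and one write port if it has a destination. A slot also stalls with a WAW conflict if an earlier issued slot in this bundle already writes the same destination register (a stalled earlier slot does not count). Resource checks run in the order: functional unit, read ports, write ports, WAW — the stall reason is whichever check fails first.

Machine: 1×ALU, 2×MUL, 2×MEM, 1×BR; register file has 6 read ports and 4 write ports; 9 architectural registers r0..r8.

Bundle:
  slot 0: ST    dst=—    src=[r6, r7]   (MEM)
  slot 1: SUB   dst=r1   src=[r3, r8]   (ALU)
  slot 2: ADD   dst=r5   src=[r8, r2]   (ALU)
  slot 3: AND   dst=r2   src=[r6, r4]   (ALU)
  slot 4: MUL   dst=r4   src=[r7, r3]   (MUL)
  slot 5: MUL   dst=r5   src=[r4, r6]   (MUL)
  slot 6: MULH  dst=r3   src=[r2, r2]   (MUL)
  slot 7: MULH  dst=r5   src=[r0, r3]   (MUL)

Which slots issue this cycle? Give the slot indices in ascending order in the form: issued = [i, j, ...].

[0] MEM needs rd=2 wr=0: ok; after: ALU=1 MUL=2 MEM=1 BR=1, R=4, W=4
[1] ALU needs rd=2 wr=1: ok; after: ALU=0 MUL=2 MEM=1 BR=1, R=2, W=3
[2] ALU needs rd=2 wr=1: FU; after: ALU=0 MUL=2 MEM=1 BR=1, R=2, W=3
[3] ALU needs rd=2 wr=1: FU; after: ALU=0 MUL=2 MEM=1 BR=1, R=2, W=3
[4] MUL needs rd=2 wr=1: ok; after: ALU=0 MUL=1 MEM=1 BR=1, R=0, W=2
[5] MUL needs rd=2 wr=1: RD_PORT; after: ALU=0 MUL=1 MEM=1 BR=1, R=0, W=2
[6] MUL needs rd=1 wr=1: RD_PORT; after: ALU=0 MUL=1 MEM=1 BR=1, R=0, W=2
[7] MUL needs rd=2 wr=1: RD_PORT; after: ALU=0 MUL=1 MEM=1 BR=1, R=0, W=2

issued = [0, 1, 4]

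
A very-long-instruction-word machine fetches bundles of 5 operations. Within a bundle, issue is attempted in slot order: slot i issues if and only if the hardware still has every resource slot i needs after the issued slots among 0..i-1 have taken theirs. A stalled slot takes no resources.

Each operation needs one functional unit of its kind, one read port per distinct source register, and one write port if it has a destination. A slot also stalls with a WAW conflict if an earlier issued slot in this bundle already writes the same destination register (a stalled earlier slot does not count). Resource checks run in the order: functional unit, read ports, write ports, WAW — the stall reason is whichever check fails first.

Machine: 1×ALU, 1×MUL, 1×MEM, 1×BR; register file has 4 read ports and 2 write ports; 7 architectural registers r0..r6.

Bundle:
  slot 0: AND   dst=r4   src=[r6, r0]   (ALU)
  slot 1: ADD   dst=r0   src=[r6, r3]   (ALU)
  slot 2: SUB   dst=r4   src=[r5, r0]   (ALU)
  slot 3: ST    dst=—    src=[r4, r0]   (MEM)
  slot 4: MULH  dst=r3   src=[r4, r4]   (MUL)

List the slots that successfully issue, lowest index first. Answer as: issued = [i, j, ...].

  0. ALU→r4 ⇒ go  {0A/1Mu/1Ld/1B | 2r 1w}
  1. ALU→r0 ⇒ no(FU)  {0A/1Mu/1Ld/1B | 2r 1w}
  2. ALU→r4 ⇒ no(FU)  {0A/1Mu/1Ld/1B | 2r 1w}
  3. MEM ⇒ go  {0A/1Mu/0Ld/1B | 0r 1w}
  4. MUL→r3 ⇒ no(RD_PORT)  {0A/1Mu/0Ld/1B | 0r 1w}

issued = [0, 3]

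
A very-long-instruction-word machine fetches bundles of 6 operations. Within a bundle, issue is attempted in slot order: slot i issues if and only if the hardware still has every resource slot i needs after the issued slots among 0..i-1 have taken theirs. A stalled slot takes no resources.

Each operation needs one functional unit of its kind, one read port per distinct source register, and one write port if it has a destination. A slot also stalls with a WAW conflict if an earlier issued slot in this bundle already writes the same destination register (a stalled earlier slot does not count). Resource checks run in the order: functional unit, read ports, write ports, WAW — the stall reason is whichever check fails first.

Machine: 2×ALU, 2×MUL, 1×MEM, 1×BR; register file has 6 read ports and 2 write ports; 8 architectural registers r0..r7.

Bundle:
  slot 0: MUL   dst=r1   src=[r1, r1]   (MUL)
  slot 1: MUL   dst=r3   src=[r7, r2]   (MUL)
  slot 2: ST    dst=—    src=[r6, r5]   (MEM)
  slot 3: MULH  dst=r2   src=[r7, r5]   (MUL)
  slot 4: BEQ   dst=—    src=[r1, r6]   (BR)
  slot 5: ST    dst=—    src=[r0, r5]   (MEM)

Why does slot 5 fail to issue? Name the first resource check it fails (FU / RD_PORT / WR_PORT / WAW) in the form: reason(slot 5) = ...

reason(slot 5) = FU

(0) want 1×MUL +1rd +1wr — yes → AL2|MU1|ME1|BR1|rd5|wr1
(1) want 1×MUL +2rd +1wr — yes → AL2|MU0|ME1|BR1|rd3|wr0
(2) want 1×MEM +2rd +0wr — yes → AL2|MU0|ME0|BR1|rd1|wr0
(3) want 1×MUL +2rd +1wr — FU → AL2|MU0|ME0|BR1|rd1|wr0
(4) want 1×BR +2rd +0wr — RD_PORT → AL2|MU0|ME0|BR1|rd1|wr0
(5) want 1×MEM +2rd +0wr — FU → AL2|MU0|ME0|BR1|rd1|wr0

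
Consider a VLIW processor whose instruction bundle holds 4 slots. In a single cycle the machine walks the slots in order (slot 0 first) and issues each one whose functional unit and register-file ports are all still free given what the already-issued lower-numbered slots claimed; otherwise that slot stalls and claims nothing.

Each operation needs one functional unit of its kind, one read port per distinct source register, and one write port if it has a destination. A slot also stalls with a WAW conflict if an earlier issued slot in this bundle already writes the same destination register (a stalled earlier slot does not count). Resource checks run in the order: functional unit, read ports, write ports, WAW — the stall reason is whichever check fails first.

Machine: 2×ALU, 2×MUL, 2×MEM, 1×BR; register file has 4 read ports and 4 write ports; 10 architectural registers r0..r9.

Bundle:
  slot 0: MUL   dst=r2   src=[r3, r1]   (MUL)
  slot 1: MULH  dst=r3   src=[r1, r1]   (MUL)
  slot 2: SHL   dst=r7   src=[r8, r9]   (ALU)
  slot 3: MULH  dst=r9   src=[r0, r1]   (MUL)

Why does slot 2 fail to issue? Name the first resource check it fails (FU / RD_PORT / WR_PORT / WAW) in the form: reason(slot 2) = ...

reason(slot 2) = RD_PORT

(0) want 1×MUL +2rd +1wr — yes → AL2|MU1|ME2|BR1|rd2|wr3
(1) want 1×MUL +1rd +1wr — yes → AL2|MU0|ME2|BR1|rd1|wr2
(2) want 1×ALU +2rd +1wr — RD_PORT → AL2|MU0|ME2|BR1|rd1|wr2
(3) want 1×MUL +2rd +1wr — FU → AL2|MU0|ME2|BR1|rd1|wr2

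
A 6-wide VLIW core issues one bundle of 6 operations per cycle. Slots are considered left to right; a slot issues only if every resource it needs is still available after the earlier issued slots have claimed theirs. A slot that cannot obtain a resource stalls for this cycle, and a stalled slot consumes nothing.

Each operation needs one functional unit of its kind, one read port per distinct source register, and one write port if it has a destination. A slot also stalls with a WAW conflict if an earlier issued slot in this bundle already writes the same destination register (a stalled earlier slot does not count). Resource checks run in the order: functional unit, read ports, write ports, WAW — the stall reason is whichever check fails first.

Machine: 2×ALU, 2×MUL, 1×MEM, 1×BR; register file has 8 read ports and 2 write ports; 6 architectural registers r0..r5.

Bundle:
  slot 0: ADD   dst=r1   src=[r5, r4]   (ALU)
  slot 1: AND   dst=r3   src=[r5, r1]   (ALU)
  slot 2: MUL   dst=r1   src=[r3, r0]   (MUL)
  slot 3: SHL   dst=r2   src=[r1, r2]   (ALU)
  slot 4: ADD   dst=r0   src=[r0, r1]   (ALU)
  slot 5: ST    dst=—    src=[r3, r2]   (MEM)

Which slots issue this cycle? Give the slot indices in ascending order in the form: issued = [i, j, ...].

issued = [0, 1, 5]

[0] ALU needs rd=2 wr=1: ok; after: ALU=1 MUL=2 MEM=1 BR=1, R=6, W=1
[1] ALU needs rd=2 wr=1: ok; after: ALU=0 MUL=2 MEM=1 BR=1, R=4, W=0
[2] MUL needs rd=2 wr=1: WR_PORT; after: ALU=0 MUL=2 MEM=1 BR=1, R=4, W=0
[3] ALU needs rd=2 wr=1: FU; after: ALU=0 MUL=2 MEM=1 BR=1, R=4, W=0
[4] ALU needs rd=2 wr=1: FU; after: ALU=0 MUL=2 MEM=1 BR=1, R=4, W=0
[5] MEM needs rd=2 wr=0: ok; after: ALU=0 MUL=2 MEM=0 BR=1, R=2, W=0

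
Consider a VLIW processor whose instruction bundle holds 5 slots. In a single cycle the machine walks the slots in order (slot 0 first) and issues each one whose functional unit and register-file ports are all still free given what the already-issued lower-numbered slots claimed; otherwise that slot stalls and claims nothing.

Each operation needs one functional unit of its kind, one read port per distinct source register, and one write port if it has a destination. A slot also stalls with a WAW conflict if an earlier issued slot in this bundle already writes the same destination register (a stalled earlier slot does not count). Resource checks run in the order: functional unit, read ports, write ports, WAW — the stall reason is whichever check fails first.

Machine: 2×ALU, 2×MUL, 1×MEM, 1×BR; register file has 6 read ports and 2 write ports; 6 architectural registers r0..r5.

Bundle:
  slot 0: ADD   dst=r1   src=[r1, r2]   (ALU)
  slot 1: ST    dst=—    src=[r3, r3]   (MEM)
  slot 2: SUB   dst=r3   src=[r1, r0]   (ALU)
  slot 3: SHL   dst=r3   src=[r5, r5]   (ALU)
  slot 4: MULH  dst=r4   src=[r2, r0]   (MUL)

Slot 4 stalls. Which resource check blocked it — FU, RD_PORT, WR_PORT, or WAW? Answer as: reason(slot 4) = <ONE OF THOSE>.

reason(slot 4) = RD_PORT

(0) want 1×ALU +2rd +1wr — yes → AL1|MU2|ME1|BR1|rd4|wr1
(1) want 1×MEM +1rd +0wr — yes → AL1|MU2|ME0|BR1|rd3|wr1
(2) want 1×ALU +2rd +1wr — yes → AL0|MU2|ME0|BR1|rd1|wr0
(3) want 1×ALU +1rd +1wr — FU → AL0|MU2|ME0|BR1|rd1|wr0
(4) want 1×MUL +2rd +1wr — RD_PORT → AL0|MU2|ME0|BR1|rd1|wr0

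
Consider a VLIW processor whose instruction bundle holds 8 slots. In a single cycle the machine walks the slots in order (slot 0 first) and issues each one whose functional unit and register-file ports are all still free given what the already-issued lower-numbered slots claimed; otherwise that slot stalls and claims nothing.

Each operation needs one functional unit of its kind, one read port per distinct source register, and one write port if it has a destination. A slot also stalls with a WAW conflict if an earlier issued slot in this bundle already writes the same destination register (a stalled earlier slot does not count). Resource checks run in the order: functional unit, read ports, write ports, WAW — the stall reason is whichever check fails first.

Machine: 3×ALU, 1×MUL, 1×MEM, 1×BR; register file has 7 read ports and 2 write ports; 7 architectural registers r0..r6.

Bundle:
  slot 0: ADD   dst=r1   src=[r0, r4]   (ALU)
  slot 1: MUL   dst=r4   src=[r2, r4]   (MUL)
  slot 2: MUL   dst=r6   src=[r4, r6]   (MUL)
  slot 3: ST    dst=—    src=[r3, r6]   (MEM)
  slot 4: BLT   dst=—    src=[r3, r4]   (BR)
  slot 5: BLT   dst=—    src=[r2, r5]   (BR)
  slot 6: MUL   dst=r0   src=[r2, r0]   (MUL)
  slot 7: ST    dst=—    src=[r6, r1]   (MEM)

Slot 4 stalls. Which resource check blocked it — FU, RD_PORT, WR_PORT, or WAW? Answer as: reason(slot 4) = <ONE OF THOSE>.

  0. ALU→r1 ⇒ go  {2A/1Mu/1Ld/1B | 5r 1w}
  1. MUL→r4 ⇒ go  {2A/0Mu/1Ld/1B | 3r 0w}
  2. MUL→r6 ⇒ no(FU)  {2A/0Mu/1Ld/1B | 3r 0w}
  3. MEM ⇒ go  {2A/0Mu/0Ld/1B | 1r 0w}
  4. BR ⇒ no(RD_PORT)  {2A/0Mu/0Ld/1B | 1r 0w}
  5. BR ⇒ no(RD_PORT)  {2A/0Mu/0Ld/1B | 1r 0w}
  6. MUL→r0 ⇒ no(FU)  {2A/0Mu/0Ld/1B | 1r 0w}
  7. MEM ⇒ no(FU)  {2A/0Mu/0Ld/1B | 1r 0w}

reason(slot 4) = RD_PORT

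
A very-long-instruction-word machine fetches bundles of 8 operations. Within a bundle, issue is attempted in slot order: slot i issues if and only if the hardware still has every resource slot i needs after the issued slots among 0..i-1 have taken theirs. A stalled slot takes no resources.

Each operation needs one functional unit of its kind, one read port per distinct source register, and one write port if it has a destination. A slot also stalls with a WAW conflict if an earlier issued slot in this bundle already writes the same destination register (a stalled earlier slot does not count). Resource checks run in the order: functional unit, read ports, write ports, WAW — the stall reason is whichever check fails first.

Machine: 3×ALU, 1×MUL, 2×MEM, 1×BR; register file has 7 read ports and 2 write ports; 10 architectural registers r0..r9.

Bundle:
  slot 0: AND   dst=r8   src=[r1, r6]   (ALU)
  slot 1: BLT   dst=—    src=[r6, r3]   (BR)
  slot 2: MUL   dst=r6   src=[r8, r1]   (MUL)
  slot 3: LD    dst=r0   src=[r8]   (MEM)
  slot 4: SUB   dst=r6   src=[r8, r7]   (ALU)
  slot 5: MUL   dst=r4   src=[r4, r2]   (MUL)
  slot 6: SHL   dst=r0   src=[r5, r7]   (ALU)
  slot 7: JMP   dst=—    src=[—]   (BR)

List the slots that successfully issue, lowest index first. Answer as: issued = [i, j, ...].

issued = [0, 1, 2]

#0 ALU src=r1,r6 dispatched  <A:2 Mu:1 Ld:2 B:1 rd:5 wr:1>
#1 BR src=r6,r3 dispatched  <A:2 Mu:1 Ld:2 B:0 rd:3 wr:1>
#2 MUL src=r8,r1 dispatched  <A:2 Mu:0 Ld:2 B:0 rd:1 wr:0>
#3 MEM src=r8 held:WR_PORT  <A:2 Mu:0 Ld:2 B:0 rd:1 wr:0>
#4 ALU src=r8,r7 held:RD_PORT  <A:2 Mu:0 Ld:2 B:0 rd:1 wr:0>
#5 MUL src=r4,r2 held:FU  <A:2 Mu:0 Ld:2 B:0 rd:1 wr:0>
#6 ALU src=r5,r7 held:RD_PORT  <A:2 Mu:0 Ld:2 B:0 rd:1 wr:0>
#7 BR src=- held:FU  <A:2 Mu:0 Ld:2 B:0 rd:1 wr:0>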